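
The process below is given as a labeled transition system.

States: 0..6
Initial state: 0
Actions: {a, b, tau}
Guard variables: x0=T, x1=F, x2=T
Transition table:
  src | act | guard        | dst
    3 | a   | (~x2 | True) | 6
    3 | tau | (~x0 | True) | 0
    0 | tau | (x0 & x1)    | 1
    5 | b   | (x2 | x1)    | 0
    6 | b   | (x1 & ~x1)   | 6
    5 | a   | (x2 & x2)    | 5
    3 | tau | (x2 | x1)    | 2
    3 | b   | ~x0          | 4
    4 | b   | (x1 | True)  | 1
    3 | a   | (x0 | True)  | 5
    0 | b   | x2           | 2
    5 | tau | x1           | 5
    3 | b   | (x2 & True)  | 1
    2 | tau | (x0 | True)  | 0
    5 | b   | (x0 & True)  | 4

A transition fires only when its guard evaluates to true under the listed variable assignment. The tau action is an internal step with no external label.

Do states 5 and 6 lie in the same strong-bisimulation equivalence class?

Answer: NOT BISIMILAR

Analysis:
Bisimulation quotient by refinement:
  round 0: {{0,1,2,3,4,5,6}}
  round 1: {{0,4},{1,6},{2},{3},{5}}
  round 2: {{0},{1,6},{2},{3},{4},{5}}
Fixed point at round 3; 6 class(es).
class of 5: {5}; class of 6: {1,6}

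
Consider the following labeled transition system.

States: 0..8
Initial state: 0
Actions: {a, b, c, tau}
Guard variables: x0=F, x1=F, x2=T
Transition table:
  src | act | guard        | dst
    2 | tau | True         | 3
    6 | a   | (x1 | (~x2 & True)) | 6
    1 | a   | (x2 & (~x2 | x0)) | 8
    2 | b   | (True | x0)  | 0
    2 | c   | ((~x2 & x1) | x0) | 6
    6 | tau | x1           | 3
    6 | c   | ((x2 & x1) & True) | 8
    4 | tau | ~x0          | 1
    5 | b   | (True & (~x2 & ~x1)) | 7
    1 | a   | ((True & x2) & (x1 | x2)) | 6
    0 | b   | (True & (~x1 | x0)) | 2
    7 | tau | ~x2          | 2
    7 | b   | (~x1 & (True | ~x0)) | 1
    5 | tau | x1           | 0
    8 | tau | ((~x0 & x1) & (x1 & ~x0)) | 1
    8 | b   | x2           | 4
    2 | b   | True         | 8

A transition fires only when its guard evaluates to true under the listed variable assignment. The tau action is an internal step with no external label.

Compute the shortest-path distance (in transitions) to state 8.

Breadth-first toward 8:
  L0 = {0}
  L1 = {2}
  L2 = {3,8}
8 enters at depth 2; path b·b

Answer: 2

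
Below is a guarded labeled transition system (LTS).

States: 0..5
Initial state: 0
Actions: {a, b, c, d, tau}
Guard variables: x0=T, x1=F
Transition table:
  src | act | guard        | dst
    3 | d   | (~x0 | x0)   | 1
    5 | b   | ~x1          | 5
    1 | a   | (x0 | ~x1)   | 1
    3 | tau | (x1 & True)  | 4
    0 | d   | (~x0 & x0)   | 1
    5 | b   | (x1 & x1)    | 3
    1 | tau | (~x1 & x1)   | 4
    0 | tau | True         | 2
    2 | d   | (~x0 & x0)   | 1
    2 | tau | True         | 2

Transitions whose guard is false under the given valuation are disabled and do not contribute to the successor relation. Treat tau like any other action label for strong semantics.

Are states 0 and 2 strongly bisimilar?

Compute ~ classes (split until stable):
  π0 = {{0,1,2,3,4,5}}
  π1 = {{0,2},{1},{3},{4},{5}}
5 equivalence class(es) (converged in 2)
[0]={0,2}  [2]={0,2}

Answer: BISIMILAR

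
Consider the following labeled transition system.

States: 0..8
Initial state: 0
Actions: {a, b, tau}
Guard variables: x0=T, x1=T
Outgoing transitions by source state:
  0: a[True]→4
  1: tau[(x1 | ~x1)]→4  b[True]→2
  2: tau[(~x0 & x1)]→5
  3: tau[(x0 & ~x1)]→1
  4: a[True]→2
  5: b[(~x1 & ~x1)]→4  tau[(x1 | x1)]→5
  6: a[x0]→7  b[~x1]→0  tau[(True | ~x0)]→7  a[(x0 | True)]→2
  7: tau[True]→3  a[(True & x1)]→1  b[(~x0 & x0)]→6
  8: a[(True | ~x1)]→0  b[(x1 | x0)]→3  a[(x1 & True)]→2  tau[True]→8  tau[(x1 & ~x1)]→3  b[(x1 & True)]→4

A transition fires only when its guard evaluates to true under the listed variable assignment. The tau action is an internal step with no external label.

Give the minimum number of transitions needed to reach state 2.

Answer: 2

Analysis:
Breadth-first toward 2:
  L0 = {0}
  L1 = {4}
  L2 = {2}
depth(2)=2, e.g. a·a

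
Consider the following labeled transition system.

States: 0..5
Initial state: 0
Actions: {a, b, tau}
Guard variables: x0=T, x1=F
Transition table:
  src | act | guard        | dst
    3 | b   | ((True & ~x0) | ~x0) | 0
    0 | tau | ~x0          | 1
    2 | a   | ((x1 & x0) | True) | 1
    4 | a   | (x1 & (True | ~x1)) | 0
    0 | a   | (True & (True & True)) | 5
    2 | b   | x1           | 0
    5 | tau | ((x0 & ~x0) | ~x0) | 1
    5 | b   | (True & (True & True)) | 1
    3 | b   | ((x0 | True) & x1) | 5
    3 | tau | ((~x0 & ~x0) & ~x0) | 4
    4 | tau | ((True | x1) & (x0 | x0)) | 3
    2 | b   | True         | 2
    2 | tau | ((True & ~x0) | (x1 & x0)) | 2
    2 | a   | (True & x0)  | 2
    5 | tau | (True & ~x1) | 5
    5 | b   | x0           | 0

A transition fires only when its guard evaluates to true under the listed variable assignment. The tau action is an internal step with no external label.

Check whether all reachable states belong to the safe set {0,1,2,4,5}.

Answer: INVARIANT HOLDS

Working:
Safe = {0,1,2,4,5}
Reachable = {0,1,5}
  0: ok
  1: ok
  5: ok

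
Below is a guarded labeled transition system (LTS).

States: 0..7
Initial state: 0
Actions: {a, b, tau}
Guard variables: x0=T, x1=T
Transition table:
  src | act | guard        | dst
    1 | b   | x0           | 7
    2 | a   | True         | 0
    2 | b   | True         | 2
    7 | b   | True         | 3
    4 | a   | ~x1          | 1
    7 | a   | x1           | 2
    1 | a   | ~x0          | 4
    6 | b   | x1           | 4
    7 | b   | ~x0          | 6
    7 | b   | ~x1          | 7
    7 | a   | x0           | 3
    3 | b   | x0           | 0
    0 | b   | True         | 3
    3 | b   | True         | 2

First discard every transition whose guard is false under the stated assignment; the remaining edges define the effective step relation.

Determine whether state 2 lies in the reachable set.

Answer: REACHABLE

Analysis:
10 transition(s) survive guard evaluation.
L0 = {0}
L1 = {3}  now seen {0,3}
L2 = {2}  now seen {0,2,3}
R = {0,2,3}
witness 2: b·b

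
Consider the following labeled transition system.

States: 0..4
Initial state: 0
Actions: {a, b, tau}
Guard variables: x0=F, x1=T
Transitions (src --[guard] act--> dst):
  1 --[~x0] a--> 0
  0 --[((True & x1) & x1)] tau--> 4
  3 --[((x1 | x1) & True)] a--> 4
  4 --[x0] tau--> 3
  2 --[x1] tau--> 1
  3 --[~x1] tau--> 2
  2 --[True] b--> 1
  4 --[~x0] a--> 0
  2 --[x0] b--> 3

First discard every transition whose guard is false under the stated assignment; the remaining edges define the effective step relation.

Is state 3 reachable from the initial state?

6 transition(s) survive guard evaluation.
Layer 0: {0}
Layer 1: {4}  now seen {0,4}
Reachable = {0,4}

Answer: UNREACHABLE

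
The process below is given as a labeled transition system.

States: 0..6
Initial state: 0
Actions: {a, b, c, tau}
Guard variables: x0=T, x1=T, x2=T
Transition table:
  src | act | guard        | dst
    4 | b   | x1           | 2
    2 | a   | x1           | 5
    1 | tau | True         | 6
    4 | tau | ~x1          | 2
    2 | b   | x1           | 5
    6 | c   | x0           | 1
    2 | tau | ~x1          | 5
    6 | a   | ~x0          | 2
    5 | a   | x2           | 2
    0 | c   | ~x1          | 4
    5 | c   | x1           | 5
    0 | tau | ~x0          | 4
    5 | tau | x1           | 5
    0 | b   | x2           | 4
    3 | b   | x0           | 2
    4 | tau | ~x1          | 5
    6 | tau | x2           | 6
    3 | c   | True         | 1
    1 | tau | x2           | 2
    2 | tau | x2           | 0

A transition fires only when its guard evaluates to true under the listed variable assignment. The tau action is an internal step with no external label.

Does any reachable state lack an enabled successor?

R = {0,2,4,5}
  0: b→4  [1 out]
  2: a→5  b→5  tau→0  [3 out]
  4: b→2  [1 out]
  5: a→2  c→5  tau→5  [3 out]

Answer: DEADLOCK-FREE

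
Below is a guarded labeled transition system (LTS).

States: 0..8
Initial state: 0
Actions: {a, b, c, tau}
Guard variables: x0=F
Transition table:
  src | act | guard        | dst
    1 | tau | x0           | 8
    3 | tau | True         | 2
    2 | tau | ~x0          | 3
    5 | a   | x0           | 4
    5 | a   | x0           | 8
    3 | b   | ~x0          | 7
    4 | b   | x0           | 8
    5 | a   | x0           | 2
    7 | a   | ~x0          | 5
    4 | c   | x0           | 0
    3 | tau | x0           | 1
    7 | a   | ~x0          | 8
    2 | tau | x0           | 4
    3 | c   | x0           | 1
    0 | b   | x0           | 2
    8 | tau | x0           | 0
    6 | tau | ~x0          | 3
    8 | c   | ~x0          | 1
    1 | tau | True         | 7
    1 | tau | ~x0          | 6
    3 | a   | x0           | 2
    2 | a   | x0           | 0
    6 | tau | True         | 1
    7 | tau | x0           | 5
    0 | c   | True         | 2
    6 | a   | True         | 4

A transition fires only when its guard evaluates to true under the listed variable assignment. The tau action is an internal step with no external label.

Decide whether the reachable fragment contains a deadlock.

Reachable = {0,1,2,3,4,5,6,7,8}
  0: c→2  [deg 1]
  1: tau→6  tau→7  [deg 2]
  2: tau→3  [deg 1]
  3: b→7  tau→2  [deg 2]
  4: ∅  [deadlock]
  5: ∅  [deadlock]
  6: a→4  tau→1  tau→3  [deg 3]
  7: a→5  a→8  [deg 2]
  8: c→1  [deg 1]
witness 4: c·tau·b·a·c·tau·a

Answer: DEADLOCK at state 4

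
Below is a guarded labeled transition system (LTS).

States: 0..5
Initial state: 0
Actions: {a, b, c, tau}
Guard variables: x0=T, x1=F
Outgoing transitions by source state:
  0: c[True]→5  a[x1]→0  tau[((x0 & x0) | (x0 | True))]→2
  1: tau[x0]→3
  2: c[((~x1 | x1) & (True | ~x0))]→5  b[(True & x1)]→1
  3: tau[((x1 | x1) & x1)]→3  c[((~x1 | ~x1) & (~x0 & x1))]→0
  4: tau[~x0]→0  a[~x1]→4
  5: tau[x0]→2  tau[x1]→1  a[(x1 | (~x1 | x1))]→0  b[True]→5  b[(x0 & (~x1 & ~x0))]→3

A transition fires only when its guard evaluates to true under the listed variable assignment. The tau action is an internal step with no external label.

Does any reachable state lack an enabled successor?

Answer: DEADLOCK-FREE

Trace:
R = {0,2,5}
  0: c→5  tau→2  [deg 2]
  2: c→5  [deg 1]
  5: a→0  b→5  tau→2  [deg 3]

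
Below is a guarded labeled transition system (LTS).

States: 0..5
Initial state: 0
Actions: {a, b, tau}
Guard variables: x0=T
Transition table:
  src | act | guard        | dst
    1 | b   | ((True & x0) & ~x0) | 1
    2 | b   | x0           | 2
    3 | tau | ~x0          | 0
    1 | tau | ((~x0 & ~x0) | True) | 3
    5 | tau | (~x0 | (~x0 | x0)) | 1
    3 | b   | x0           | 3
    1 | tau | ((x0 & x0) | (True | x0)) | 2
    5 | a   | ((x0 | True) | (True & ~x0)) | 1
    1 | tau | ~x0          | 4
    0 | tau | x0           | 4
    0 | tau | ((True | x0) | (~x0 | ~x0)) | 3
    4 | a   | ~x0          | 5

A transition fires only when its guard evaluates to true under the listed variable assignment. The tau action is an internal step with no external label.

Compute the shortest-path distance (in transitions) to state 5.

Layered search for 5:
  Layer 0: {0}
  Layer 1: {3,4}
5 never appears.

Answer: UNREACHABLE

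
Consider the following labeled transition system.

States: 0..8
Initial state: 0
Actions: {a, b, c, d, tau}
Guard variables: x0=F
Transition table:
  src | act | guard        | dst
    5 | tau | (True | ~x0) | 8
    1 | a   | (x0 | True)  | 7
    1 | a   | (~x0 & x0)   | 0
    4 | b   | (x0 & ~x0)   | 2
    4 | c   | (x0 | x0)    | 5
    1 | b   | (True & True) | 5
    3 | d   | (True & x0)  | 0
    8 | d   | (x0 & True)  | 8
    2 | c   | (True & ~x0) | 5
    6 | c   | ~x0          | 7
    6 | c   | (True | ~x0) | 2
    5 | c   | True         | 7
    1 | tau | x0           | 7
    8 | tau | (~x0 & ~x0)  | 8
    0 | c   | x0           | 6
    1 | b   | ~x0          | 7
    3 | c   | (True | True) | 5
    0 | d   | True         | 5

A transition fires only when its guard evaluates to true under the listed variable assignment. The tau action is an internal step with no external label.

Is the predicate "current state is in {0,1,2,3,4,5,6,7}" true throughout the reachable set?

Allowed set {0,1,2,3,4,5,6,7}
R = {0,5,7,8}
  0: ✓
  5: ✓
  7: ✓
  8: VIOLATES
reach 8 via d·tau — violates

Answer: INVARIANT VIOLATED at state 8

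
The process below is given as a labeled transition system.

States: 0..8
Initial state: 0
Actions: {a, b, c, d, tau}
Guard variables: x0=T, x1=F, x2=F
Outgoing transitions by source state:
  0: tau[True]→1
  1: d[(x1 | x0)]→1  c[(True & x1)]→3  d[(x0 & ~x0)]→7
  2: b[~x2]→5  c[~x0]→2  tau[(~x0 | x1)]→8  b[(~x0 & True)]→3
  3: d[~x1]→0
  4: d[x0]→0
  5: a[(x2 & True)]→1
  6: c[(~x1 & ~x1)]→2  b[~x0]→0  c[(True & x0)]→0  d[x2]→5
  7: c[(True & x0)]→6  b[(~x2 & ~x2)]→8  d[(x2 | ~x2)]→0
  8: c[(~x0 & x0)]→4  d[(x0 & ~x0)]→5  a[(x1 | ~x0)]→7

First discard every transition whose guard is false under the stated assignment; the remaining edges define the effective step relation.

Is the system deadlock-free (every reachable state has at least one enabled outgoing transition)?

R = {0,1}
  0: tau→1  [1 out]
  1: d→1  [1 out]

Answer: DEADLOCK-FREE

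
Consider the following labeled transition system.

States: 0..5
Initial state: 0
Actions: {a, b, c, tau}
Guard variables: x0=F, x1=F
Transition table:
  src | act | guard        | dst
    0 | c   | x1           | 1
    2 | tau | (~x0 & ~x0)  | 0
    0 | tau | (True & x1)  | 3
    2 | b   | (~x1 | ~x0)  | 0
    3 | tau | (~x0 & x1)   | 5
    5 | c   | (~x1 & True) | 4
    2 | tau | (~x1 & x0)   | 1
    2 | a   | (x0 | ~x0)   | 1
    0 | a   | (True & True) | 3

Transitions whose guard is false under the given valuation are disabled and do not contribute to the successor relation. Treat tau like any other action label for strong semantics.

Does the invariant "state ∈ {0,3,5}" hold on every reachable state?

Answer: INVARIANT HOLDS

Trace:
Safe = {0,3,5}
Reachable = {0,3}
  0: ✓
  3: ✓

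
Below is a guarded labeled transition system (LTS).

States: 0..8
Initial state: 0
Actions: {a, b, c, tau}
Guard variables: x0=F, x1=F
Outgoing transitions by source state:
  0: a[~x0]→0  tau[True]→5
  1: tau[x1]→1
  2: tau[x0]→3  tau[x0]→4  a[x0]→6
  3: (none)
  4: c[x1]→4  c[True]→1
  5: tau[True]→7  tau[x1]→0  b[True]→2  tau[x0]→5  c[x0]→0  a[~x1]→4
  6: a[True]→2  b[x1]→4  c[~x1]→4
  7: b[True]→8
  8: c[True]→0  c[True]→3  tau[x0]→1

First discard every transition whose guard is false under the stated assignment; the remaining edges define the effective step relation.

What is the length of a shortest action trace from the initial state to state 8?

Answer: 3

Working:
BFS to 8:
  depth 0: {0}
  depth 1: {5}
  depth 2: {2,4,7}
  depth 3: {1,8}
8 enters at depth 3; path tau·tau·b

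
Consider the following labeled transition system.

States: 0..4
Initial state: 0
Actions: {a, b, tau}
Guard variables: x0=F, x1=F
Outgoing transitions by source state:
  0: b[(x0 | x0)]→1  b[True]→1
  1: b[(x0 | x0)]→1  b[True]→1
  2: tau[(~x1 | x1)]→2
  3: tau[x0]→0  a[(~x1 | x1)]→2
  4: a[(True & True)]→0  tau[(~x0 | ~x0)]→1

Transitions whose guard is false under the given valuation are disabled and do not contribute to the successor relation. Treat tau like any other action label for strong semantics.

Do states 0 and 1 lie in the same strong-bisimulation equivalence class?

Bisimulation quotient by refinement:
  π0 = {{0,1,2,3,4}}
  π1 = {{0,1},{2},{3},{4}}
4 equivalence class(es) (converged in 2)
class of 0: {0,1}; class of 1: {0,1}

Answer: BISIMILAR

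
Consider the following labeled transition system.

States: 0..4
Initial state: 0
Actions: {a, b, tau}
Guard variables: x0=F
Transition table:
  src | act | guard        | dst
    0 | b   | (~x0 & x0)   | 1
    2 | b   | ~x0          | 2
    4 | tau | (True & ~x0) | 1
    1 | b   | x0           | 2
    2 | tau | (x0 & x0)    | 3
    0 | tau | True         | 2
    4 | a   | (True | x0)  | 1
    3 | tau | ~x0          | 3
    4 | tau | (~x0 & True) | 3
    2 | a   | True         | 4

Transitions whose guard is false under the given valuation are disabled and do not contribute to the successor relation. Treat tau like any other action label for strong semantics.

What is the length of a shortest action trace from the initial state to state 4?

Breadth-first toward 4:
  Layer 0: {0}
  Layer 1: {2}
  Layer 2: {4}
depth(4)=2, e.g. tau·a

Answer: 2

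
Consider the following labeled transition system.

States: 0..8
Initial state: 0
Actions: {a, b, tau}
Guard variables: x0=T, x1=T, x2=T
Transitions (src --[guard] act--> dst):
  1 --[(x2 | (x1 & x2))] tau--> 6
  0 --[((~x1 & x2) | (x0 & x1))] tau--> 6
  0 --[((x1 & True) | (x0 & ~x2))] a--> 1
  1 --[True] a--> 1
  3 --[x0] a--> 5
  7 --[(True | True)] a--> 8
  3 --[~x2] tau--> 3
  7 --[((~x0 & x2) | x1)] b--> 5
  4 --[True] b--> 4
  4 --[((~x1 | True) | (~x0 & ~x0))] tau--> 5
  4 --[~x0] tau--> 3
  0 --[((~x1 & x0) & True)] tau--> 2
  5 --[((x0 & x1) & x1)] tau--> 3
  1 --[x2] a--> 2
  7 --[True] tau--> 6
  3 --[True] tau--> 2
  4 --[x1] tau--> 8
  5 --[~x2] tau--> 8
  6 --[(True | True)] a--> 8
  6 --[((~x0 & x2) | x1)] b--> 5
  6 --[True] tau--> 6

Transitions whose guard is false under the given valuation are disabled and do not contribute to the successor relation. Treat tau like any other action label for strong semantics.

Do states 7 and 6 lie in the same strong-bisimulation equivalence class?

Refine partition for ~:
  P[0] = {{0,1,2,3,4,5,6,7,8}}
  P[1] = {{0,1,3},{2,8},{4},{5},{6,7}}
  P[2] = {{0},{1},{2,8},{3},{4},{5},{6,7}}
Fixed point at round 3; 7 class(es).
7∈{6,7}, 6∈{6,7}

Answer: BISIMILAR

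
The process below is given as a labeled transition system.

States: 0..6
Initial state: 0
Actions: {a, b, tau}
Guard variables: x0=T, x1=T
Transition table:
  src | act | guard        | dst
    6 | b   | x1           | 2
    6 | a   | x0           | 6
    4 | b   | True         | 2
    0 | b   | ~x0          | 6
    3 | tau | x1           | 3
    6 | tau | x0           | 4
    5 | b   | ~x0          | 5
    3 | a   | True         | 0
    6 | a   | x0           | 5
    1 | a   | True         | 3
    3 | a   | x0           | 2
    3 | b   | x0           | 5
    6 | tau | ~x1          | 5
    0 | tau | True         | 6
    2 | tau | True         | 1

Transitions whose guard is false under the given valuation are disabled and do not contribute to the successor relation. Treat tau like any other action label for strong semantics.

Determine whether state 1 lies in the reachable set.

Guard filter leaves 12 enabled edge(s).
Layer 0: {0}
Layer 1: {6}  now seen {0,6}
Layer 2: {2,4,5}  now seen {0,2,4,5,6}
Layer 3: {1}  now seen {0,1,2,4,5,6}
Layer 4: {3}  now seen {0,1,2,3,4,5,6}
Reach set: {0,1,2,3,4,5,6}
trace reaching 1: tau·b·tau

Answer: REACHABLE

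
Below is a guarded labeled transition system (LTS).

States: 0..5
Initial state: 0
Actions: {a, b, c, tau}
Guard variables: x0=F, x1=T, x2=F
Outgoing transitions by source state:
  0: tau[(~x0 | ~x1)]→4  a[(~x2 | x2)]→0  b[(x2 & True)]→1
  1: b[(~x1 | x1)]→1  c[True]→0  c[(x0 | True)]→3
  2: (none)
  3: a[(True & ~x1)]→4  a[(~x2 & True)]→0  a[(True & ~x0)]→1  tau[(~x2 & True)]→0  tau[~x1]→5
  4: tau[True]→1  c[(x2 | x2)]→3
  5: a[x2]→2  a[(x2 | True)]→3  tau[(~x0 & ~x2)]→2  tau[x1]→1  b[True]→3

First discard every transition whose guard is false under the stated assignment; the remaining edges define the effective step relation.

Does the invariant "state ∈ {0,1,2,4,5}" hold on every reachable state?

Answer: INVARIANT VIOLATED at state 3

Working:
Allowed set {0,1,2,4,5}
Reachable = {0,1,3,4}
  0: ✓
  1: ✓
  3: ✗ unsafe
  4: ✓
counterexample path to 3: tau·tau·c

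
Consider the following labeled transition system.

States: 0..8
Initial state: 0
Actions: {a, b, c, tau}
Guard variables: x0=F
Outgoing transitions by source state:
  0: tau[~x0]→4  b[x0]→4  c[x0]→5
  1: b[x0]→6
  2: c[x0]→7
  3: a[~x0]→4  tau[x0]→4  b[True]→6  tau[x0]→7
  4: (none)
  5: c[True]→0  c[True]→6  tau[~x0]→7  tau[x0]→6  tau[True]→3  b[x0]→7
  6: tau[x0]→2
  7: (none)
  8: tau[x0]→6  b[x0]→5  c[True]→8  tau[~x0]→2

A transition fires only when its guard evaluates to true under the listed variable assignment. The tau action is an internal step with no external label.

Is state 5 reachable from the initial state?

9 transition(s) survive guard evaluation.
L0 = {0}
L1 = {4}  total {0,4}
Reach set: {0,4}

Answer: UNREACHABLE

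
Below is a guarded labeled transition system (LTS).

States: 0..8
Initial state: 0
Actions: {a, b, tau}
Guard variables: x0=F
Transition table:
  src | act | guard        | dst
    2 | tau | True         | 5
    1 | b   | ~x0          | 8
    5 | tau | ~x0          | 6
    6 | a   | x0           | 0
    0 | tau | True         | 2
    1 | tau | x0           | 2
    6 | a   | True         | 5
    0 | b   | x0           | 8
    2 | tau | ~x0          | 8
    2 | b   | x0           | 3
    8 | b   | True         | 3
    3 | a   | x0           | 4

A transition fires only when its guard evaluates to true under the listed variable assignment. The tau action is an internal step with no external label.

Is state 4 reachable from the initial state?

After dropping false guards: 7 live edges.
L0 = {0}
L1 = {2}  cumulative {0,2}
L2 = {5,8}  cumulative {0,2,5,8}
L3 = {3,6}  cumulative {0,2,3,5,6,8}
R = {0,2,3,5,6,8}

Answer: UNREACHABLE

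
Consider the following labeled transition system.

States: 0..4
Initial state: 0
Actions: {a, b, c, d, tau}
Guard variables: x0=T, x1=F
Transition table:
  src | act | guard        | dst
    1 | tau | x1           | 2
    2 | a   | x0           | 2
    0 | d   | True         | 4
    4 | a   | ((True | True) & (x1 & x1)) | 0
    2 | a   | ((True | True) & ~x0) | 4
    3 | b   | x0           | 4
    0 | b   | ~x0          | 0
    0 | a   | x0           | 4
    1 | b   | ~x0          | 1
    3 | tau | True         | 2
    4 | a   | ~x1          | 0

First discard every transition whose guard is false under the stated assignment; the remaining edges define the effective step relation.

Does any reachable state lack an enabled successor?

R = {0,4}
  0: a→4  d→4  [2 exit(s)]
  4: a→0  [1 exit(s)]

Answer: DEADLOCK-FREE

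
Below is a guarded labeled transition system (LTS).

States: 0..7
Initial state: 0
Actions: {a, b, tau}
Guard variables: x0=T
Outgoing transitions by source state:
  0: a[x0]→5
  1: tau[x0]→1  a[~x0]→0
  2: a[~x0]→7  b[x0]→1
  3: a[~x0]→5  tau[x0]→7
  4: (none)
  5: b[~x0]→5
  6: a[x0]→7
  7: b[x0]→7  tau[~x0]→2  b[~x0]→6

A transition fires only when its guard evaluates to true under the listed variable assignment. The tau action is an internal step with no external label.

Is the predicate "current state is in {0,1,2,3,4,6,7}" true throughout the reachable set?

Inv-set: {0,1,2,3,4,6,7}
R = {0,5}
  0: ok
  5: ✗ unsafe
witness against invariant: a → 5

Answer: INVARIANT VIOLATED at state 5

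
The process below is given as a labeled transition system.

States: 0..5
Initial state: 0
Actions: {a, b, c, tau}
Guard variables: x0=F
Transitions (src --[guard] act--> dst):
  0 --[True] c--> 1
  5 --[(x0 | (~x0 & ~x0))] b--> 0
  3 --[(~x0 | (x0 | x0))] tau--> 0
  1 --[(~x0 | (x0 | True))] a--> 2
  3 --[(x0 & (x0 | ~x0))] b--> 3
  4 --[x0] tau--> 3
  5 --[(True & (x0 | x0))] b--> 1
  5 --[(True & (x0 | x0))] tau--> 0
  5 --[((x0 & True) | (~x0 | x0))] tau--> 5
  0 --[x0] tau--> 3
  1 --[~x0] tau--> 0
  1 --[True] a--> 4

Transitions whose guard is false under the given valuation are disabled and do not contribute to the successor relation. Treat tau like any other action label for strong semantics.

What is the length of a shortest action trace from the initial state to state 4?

Breadth-first toward 4:
  L0 = {0}
  L1 = {1}
  L2 = {2,4}
depth(4)=2, e.g. c·a

Answer: 2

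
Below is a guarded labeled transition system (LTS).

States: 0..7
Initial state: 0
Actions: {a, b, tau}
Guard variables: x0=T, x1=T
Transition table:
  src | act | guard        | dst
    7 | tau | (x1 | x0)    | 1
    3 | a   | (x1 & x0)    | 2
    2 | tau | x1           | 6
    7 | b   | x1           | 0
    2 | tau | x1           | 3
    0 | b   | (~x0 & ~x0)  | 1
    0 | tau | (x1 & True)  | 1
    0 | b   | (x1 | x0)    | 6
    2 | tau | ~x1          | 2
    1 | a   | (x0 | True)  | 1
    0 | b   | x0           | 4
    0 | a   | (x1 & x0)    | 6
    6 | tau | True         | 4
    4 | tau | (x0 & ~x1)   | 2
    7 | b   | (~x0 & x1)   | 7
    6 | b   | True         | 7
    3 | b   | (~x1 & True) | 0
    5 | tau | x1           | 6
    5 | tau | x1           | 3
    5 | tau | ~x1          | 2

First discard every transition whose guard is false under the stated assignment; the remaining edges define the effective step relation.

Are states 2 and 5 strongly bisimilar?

Refine partition for ~:
  P[0] = {{0,1,2,3,4,5,6,7}}
  P[1] = {{0},{1,3},{2,5},{4},{6,7}}
  P[2] = {{0},{1},{2,5},{3},{4},{6},{7}}
Fixed point at round 3; 7 class(es).
class of 2: {2,5}; class of 5: {2,5}

Answer: BISIMILAR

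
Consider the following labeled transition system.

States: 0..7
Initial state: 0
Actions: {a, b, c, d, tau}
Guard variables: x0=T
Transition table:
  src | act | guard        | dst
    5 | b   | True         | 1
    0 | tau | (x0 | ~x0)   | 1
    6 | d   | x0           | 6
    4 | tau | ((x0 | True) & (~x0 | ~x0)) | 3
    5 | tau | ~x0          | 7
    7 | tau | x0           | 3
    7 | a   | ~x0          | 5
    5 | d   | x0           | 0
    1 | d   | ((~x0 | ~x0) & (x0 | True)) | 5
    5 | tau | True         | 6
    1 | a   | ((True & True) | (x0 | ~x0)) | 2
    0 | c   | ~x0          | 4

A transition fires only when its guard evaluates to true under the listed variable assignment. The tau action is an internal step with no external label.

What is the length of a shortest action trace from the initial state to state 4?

Answer: UNREACHABLE

Trace:
Layered search for 4:
  Layer 0: {0}
  Layer 1: {1}
  Layer 2: {2}
4 never appears.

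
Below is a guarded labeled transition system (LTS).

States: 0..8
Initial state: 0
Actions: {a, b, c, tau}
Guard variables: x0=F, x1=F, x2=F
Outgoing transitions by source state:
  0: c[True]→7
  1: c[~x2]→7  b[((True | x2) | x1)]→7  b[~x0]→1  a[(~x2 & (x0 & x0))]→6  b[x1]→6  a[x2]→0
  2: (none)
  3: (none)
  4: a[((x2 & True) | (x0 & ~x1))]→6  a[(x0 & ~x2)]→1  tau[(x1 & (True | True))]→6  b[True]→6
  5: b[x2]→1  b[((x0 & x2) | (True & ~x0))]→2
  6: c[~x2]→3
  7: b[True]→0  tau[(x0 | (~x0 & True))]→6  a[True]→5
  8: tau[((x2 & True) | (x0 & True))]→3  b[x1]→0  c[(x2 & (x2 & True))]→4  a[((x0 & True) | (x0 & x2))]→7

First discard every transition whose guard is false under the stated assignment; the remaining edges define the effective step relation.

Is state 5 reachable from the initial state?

Answer: REACHABLE

Analysis:
After dropping false guards: 10 live edges.
L0 = {0}
L1 = {7}  now seen {0,7}
L2 = {5,6}  now seen {0,5,6,7}
L3 = {2,3}  now seen {0,2,3,5,6,7}
Reach set: {0,2,3,5,6,7}
Path to 5: c·a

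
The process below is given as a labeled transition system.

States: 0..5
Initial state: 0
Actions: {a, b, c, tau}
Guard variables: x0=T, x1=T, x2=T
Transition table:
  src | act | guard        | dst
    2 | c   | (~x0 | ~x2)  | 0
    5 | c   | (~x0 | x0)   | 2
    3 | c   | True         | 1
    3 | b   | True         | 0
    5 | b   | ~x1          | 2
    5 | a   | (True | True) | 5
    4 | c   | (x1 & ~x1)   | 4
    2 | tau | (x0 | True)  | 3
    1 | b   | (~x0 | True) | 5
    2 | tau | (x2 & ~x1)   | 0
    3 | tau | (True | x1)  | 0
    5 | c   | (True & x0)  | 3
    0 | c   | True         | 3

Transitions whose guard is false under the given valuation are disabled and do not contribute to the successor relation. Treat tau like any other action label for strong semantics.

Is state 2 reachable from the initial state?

Guard filter leaves 9 enabled edge(s).
Layer 0: {0}
Layer 1: {3}  total {0,3}
Layer 2: {1}  total {0,1,3}
Layer 3: {5}  total {0,1,3,5}
Layer 4: {2}  total {0,1,2,3,5}
R = {0,1,2,3,5}
witness 2: c·c·b·c

Answer: REACHABLE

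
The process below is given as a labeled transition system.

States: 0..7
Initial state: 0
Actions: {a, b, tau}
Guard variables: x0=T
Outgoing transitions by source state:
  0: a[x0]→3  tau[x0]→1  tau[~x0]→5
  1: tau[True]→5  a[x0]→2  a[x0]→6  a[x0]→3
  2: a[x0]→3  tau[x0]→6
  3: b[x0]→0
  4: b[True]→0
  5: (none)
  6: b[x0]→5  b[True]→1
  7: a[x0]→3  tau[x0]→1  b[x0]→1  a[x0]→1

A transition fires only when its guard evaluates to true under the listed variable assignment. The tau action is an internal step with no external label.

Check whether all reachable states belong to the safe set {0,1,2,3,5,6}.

Answer: INVARIANT HOLDS

Trace:
Inv-set: {0,1,2,3,5,6}
Reach set: {0,1,2,3,5,6}
  0: safe
  1: safe
  2: safe
  3: safe
  5: safe
  6: safe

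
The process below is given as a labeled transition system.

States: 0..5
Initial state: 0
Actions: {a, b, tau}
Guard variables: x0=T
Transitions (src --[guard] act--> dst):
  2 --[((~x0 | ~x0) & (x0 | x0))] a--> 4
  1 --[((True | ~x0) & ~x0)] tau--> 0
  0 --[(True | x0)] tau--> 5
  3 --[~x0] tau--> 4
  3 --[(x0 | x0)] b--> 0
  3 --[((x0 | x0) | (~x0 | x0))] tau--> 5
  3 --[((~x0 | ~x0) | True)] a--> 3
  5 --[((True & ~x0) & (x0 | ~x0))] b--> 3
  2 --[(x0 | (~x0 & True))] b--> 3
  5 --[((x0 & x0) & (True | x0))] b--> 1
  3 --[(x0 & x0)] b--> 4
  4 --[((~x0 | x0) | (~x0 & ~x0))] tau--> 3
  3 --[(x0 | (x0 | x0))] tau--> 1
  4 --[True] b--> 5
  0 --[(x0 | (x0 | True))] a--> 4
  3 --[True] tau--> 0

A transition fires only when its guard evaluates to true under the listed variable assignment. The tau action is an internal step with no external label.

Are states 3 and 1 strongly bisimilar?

Answer: NOT BISIMILAR

Analysis:
Compute ~ classes (split until stable):
  round 0: {{0,1,2,3,4,5}}
  round 1: {{0},{1},{2,5},{3},{4}}
  round 2: {{0},{1},{2},{3},{4},{5}}
Fixed point at round 3; 6 class(es).
class of 3: {3}; class of 1: {1}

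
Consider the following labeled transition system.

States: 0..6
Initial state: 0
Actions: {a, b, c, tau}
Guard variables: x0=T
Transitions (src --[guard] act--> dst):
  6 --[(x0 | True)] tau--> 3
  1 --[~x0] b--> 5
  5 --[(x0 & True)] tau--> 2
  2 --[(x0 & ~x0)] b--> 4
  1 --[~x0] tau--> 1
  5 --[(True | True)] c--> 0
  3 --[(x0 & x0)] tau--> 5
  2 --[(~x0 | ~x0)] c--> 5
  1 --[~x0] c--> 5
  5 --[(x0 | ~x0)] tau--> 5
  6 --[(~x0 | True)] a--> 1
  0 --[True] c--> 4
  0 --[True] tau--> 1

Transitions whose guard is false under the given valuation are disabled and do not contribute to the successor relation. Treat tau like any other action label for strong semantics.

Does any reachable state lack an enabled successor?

Reach set: {0,1,4}
  0: c→4  tau→1  [2 exit(s)]
  1: ∅  [STUCK]
  4: ∅  [STUCK]
trace reaching 1: tau

Answer: DEADLOCK at state 1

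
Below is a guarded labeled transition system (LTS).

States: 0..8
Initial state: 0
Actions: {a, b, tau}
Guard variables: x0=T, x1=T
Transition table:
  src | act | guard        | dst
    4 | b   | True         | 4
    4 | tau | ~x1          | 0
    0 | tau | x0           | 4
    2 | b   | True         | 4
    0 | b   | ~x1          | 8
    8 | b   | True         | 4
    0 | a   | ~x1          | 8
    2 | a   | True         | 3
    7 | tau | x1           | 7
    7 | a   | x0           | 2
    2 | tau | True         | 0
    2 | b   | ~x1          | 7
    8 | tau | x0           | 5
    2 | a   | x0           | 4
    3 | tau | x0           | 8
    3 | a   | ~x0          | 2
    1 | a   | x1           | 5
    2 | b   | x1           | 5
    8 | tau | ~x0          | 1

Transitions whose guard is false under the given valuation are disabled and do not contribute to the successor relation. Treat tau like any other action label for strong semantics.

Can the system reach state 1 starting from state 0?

Answer: UNREACHABLE

Analysis:
Guard filter leaves 13 enabled edge(s).
depth 0: {0}
depth 1: {4}  total {0,4}
R = {0,4}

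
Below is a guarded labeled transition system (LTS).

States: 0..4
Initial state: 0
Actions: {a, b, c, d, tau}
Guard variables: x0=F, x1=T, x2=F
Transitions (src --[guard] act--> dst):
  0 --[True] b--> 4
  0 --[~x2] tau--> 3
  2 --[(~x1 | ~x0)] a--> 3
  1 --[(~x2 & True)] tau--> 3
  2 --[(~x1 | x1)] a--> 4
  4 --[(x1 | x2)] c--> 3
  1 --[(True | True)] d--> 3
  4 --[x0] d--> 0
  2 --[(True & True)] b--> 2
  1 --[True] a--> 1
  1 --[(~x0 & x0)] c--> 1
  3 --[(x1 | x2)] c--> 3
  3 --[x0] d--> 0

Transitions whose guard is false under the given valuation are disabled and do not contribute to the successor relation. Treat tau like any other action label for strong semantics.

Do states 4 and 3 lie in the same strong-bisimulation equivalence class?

Answer: BISIMILAR

Analysis:
Bisimulation quotient by refinement:
  π0 = {{0,1,2,3,4}}
  π1 = {{0},{1},{2},{3,4}}
Fixed point at round 2; 4 class(es).
class of 4: {3,4}; class of 3: {3,4}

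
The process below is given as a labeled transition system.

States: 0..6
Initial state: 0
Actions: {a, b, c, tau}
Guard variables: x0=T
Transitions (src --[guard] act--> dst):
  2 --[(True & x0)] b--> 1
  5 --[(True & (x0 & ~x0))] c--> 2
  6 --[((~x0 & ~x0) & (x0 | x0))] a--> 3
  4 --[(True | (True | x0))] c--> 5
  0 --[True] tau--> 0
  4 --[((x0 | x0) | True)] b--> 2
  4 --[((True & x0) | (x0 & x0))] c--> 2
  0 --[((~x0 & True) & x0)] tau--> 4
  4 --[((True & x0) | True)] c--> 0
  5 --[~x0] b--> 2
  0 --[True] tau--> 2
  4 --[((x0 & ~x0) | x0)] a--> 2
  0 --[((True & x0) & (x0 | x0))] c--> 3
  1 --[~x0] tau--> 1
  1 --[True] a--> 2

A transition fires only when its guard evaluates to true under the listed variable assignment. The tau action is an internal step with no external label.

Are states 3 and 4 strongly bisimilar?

Compute ~ classes (split until stable):
  round 0: {{0,1,2,3,4,5,6}}
  round 1: {{0},{1},{2},{3,5,6},{4}}
stable after 2 split(s): 5 block(s)
[3]={3,5,6}  [4]={4}

Answer: NOT BISIMILAR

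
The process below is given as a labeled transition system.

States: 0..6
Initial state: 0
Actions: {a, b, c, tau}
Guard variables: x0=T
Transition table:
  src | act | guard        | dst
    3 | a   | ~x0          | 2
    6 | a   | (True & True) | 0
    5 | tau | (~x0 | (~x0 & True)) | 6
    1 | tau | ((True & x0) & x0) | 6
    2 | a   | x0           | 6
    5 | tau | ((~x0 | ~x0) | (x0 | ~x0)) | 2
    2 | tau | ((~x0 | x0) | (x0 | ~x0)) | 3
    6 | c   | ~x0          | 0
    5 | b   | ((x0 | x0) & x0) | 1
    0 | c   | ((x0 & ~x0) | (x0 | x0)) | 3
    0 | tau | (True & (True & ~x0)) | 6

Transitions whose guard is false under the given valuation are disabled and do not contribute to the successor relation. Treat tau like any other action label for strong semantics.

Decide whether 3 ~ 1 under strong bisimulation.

Bisimulation quotient by refinement:
  π0 = {{0,1,2,3,4,5,6}}
  π1 = {{0},{1},{2},{3,4},{5},{6}}
Fixed point at round 2; 6 class(es).
[3]={3,4}  [1]={1}

Answer: NOT BISIMILAR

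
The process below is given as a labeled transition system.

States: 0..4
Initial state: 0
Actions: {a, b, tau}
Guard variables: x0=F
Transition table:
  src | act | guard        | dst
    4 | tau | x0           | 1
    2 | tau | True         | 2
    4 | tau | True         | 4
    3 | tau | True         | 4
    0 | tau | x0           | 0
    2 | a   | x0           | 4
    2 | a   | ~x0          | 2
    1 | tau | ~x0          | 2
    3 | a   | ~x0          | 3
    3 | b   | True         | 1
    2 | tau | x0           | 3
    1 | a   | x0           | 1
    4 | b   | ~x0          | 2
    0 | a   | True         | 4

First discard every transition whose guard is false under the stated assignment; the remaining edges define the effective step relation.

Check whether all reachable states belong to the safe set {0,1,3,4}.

Inv-set: {0,1,3,4}
Reachable = {0,2,4}
  0: safe
  2: ✗ unsafe
  4: safe
witness against invariant: a·b → 2

Answer: INVARIANT VIOLATED at state 2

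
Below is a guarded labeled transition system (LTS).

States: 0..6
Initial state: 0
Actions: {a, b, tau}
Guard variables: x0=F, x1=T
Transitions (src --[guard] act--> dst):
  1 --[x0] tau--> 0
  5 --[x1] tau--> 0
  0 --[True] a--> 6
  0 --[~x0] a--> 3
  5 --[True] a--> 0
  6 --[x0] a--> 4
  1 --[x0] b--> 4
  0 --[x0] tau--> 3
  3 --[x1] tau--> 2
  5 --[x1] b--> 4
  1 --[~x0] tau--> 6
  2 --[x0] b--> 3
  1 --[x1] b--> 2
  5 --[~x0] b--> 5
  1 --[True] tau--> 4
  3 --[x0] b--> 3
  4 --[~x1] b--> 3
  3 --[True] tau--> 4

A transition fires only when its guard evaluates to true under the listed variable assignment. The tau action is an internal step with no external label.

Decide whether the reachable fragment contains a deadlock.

R = {0,2,3,4,6}
  0: a→3  a→6  [deg 2]
  2: ∅  [no exit]
  3: tau→2  tau→4  [deg 2]
  4: ∅  [no exit]
  6: ∅  [no exit]
Path to 2: a·tau

Answer: DEADLOCK at state 2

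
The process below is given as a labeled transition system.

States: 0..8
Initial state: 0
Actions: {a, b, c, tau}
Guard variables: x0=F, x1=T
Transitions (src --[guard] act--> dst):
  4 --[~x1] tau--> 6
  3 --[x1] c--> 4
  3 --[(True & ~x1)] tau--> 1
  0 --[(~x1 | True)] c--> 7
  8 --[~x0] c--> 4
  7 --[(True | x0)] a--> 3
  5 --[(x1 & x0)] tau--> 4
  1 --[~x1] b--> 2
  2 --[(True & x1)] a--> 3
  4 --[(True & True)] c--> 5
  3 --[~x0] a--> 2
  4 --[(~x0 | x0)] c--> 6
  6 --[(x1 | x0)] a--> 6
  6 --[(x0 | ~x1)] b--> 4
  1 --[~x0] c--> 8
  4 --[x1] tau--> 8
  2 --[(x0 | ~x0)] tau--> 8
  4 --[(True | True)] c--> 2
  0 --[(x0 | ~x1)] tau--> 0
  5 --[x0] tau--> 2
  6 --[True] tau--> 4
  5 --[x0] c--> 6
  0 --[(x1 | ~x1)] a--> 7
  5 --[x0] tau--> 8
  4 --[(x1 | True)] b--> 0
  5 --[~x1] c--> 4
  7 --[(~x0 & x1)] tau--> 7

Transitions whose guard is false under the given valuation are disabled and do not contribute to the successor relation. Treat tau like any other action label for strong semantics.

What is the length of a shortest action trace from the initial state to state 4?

Layered search for 4:
  L0 = {0}
  L1 = {7}
  L2 = {3}
  L3 = {2,4}
first hit 4 at d=3 via a·a·c

Answer: 3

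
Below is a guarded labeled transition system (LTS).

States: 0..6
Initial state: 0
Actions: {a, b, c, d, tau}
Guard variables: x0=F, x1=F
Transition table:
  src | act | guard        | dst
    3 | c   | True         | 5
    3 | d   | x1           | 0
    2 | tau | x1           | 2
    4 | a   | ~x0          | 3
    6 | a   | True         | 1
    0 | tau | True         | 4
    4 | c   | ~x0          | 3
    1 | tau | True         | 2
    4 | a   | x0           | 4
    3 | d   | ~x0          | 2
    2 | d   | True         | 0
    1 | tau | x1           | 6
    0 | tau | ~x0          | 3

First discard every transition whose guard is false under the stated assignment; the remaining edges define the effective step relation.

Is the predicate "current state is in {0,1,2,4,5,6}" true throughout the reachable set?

Answer: INVARIANT VIOLATED at state 3

Trace:
Allowed set {0,1,2,4,5,6}
Reachable = {0,2,3,4,5}
  0: ok
  2: ok
  3: VIOLATES
  4: ok
  5: ok
reach 3 via tau — violates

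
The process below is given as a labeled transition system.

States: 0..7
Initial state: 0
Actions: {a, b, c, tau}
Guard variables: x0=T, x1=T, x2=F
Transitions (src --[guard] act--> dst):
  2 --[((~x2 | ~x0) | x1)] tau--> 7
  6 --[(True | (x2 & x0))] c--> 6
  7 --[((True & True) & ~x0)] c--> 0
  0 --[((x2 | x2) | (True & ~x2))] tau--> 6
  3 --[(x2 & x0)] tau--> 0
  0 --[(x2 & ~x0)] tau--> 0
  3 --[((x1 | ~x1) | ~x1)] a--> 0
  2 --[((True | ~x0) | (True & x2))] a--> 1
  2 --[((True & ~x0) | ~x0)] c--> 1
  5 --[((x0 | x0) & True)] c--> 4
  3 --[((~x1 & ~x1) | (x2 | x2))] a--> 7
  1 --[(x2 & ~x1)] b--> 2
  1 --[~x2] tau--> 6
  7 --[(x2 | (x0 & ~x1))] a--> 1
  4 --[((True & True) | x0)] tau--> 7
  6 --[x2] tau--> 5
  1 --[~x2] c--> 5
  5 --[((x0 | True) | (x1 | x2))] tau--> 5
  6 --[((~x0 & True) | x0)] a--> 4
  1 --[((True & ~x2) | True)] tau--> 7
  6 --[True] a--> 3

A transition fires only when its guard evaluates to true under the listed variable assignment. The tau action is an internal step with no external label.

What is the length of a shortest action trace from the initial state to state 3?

Breadth-first toward 3:
  depth 0: {0}
  depth 1: {6}
  depth 2: {3,4}
depth(3)=2, e.g. tau·a

Answer: 2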